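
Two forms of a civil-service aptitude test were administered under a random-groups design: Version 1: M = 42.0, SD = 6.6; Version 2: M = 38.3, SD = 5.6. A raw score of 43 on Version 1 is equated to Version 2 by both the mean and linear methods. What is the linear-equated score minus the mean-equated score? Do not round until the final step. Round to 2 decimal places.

Mean-equated: 43 + (38.3 − 42.0) = 39.30
Linear-equated: (5.6/6.6)(43 − 42.0) + 38.3 = 39.148
Difference = 39.148 − 39.30 = -0.15

-0.15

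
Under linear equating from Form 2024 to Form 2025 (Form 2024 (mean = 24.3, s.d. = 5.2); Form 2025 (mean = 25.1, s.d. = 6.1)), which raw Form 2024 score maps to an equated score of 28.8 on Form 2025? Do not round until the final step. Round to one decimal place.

27.5

Invert y = (SD_Y/SD_X)(x − M_X) + M_Y:
x = (SD_X/SD_Y)(y − M_Y) + M_X = (5.2/6.1)(28.8 − 25.1) + 24.3
x = 0.852459 × 3.700 + 24.3 = 27.5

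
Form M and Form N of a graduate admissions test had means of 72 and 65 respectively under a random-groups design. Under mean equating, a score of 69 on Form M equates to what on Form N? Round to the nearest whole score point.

Mean equating: y = x + (M_Y − M_X) = 69 + (65 − 72) = 62

62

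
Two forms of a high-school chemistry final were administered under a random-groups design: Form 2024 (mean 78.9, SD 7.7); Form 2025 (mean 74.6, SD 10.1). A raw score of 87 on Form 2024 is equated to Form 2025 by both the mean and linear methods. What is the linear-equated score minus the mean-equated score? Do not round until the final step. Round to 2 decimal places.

2.52

Mean-equated: 87 + (74.6 − 78.9) = 82.70
Linear-equated: (10.1/7.7)(87 − 78.9) + 74.6 = 85.225
Difference = 85.225 − 82.70 = 2.52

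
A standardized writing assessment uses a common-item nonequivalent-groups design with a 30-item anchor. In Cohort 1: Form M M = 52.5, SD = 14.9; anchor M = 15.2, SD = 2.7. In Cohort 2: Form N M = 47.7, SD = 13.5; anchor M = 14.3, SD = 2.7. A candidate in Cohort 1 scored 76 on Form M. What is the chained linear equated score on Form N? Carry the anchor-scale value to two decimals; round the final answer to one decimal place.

73.5

Form M → anchor (Cohort 1): v = (2.7/14.9)(76 − 52.5) + 15.2 = 19.46
anchor → Form N (Cohort 2): y = (13.5/2.7)(19.46 − 14.3) + 47.7 = 73.5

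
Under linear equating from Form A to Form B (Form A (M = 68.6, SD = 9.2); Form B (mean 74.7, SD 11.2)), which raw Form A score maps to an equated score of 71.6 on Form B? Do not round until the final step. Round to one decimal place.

Invert y = (SD_Y/SD_X)(x − M_X) + M_Y:
x = (SD_X/SD_Y)(y − M_Y) + M_X = (9.2/11.2)(71.6 − 74.7) + 68.6
x = 0.821429 × -3.100 + 68.6 = 66.1

66.1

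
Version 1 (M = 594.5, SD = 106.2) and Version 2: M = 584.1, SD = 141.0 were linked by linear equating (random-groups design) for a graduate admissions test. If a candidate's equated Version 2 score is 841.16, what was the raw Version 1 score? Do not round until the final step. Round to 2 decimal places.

788.12

Invert y = (SD_Y/SD_X)(x − M_X) + M_Y:
x = (SD_X/SD_Y)(y − M_Y) + M_X = (106.2/141.0)(841.16 − 584.1) + 594.5
x = 0.753191 × 257.060 + 594.5 = 788.12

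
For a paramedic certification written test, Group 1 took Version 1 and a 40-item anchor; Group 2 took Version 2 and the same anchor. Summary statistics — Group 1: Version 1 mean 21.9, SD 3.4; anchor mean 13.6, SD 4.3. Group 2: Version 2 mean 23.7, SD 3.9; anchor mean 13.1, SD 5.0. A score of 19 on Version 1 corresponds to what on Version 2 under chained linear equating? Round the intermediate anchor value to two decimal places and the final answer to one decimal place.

Version 1 → anchor (Group 1): v = (4.3/3.4)(19 − 21.9) + 13.6 = 9.93
anchor → Version 2 (Group 2): y = (3.9/5.0)(9.93 − 13.1) + 23.7 = 21.2

21.2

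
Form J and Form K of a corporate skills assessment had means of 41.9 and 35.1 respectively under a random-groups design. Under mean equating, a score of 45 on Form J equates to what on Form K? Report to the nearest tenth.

38.2

Mean equating: y = x + (M_Y − M_X) = 45 + (35.1 − 41.9) = 38.2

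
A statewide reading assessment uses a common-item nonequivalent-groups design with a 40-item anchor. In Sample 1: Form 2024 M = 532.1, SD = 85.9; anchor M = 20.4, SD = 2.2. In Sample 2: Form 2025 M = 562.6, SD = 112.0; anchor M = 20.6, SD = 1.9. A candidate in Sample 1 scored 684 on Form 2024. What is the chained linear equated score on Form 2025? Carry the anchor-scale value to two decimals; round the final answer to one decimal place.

Form 2024 → anchor (Sample 1): v = (2.2/85.9)(684 − 532.1) + 20.4 = 24.29
anchor → Form 2025 (Sample 2): y = (112.0/1.9)(24.29 − 20.6) + 562.6 = 780.1

780.1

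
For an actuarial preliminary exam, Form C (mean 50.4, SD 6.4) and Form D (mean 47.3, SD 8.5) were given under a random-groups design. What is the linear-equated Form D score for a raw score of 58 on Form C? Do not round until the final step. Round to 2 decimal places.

Linear equating: y = (SD_Y/SD_X)(x − M_X) + M_Y
y = (8.5/6.4)(58 − 50.4) + 47.3
y = 1.328125 × 7.6 + 47.3 = 10.0938 + 47.3 = 57.39

57.39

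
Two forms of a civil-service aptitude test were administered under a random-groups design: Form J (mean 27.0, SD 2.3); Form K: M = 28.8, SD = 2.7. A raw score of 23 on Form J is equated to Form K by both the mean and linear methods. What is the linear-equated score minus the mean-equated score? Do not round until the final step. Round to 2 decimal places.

Mean-equated: 23 + (28.8 − 27.0) = 24.80
Linear-equated: (2.7/2.3)(23 − 27.0) + 28.8 = 24.104
Difference = 24.104 − 24.80 = -0.70

-0.70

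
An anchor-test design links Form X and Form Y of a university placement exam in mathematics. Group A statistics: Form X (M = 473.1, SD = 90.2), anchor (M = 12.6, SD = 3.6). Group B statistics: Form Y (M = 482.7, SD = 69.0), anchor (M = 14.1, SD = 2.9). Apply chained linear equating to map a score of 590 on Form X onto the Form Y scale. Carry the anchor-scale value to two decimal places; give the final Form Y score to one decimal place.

558.1

Form X → anchor (Group A): v = (3.6/90.2)(590 − 473.1) + 12.6 = 17.27
anchor → Form Y (Group B): y = (69.0/2.9)(17.27 − 14.1) + 482.7 = 558.1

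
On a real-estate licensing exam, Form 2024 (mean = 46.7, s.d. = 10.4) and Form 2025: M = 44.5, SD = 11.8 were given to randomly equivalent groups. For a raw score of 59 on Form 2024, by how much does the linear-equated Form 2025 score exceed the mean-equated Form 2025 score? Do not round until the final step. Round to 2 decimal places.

Mean-equated: 59 + (44.5 − 46.7) = 56.80
Linear-equated: (11.8/10.4)(59 − 46.7) + 44.5 = 58.456
Difference = 58.456 − 56.80 = 1.66

1.66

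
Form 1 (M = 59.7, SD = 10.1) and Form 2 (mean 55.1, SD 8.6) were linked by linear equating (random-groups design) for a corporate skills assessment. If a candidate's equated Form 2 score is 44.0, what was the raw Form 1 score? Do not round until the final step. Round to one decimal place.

Invert y = (SD_Y/SD_X)(x − M_X) + M_Y:
x = (SD_X/SD_Y)(y − M_Y) + M_X = (10.1/8.6)(44.0 − 55.1) + 59.7
x = 1.174419 × -11.100 + 59.7 = 46.7

46.7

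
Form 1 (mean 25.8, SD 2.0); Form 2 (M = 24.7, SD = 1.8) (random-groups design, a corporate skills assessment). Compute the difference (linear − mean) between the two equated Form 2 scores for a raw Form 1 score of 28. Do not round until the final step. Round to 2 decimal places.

Mean-equated: 28 + (24.7 − 25.8) = 26.90
Linear-equated: (1.8/2.0)(28 − 25.8) + 24.7 = 26.680
Difference = 26.680 − 26.90 = -0.22

-0.22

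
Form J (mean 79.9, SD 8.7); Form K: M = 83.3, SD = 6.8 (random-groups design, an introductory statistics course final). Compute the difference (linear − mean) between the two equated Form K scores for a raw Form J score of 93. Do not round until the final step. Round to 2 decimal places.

Mean-equated: 93 + (83.3 − 79.9) = 96.40
Linear-equated: (6.8/8.7)(93 − 79.9) + 83.3 = 93.539
Difference = 93.539 − 96.40 = -2.86

-2.86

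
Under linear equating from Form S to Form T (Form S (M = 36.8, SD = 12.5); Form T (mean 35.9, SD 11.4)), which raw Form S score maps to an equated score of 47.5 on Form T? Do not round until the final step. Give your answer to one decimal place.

Invert y = (SD_Y/SD_X)(x − M_X) + M_Y:
x = (SD_X/SD_Y)(y − M_Y) + M_X = (12.5/11.4)(47.5 − 35.9) + 36.8
x = 1.096491 × 11.600 + 36.8 = 49.5

49.5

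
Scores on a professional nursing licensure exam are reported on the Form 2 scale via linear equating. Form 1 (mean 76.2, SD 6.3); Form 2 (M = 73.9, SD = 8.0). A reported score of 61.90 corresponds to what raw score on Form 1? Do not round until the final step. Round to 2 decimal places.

66.75

Invert y = (SD_Y/SD_X)(x − M_X) + M_Y:
x = (SD_X/SD_Y)(y − M_Y) + M_X = (6.3/8.0)(61.90 − 73.9) + 76.2
x = 0.787500 × -12.000 + 76.2 = 66.75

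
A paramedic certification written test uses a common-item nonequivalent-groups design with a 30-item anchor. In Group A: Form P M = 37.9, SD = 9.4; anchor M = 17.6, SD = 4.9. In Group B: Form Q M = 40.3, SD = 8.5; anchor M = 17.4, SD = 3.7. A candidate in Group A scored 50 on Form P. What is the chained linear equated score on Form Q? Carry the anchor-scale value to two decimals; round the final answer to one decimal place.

55.3

Form P → anchor (Group A): v = (4.9/9.4)(50 − 37.9) + 17.6 = 23.91
anchor → Form Q (Group B): y = (8.5/3.7)(23.91 − 17.4) + 40.3 = 55.3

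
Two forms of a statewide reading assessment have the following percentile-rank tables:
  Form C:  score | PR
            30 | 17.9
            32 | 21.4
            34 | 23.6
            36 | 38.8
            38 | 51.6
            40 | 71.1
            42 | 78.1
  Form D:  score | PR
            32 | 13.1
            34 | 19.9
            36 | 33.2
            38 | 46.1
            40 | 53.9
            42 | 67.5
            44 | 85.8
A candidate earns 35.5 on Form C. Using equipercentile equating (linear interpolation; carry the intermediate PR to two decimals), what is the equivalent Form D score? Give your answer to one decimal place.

PR of 35.5 on Form C: 23.6 + (35.5 − 34)/(36 − 34) × (38.8 − 23.6) = 35.00
On Form D, PR 35.00 falls between score 36 (PR 33.2) and 38 (PR 46.1).
Interpolate: 36 + (35.00 − 33.2)/(46.1 − 33.2) × (38 − 36) = 36.3

36.3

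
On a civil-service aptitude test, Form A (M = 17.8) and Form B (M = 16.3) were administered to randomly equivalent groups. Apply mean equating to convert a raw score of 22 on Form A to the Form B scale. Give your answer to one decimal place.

20.5

Mean equating: y = x + (M_Y − M_X) = 22 + (16.3 − 17.8) = 20.5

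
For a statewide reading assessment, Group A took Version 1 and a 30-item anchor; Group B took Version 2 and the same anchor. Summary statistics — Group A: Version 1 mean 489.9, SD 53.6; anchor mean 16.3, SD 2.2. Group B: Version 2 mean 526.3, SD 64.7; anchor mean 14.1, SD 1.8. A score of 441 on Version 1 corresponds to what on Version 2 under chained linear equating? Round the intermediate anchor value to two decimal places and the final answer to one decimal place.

Version 1 → anchor (Group A): v = (2.2/53.6)(441 − 489.9) + 16.3 = 14.29
anchor → Version 2 (Group B): y = (64.7/1.8)(14.29 − 14.1) + 526.3 = 533.1

533.1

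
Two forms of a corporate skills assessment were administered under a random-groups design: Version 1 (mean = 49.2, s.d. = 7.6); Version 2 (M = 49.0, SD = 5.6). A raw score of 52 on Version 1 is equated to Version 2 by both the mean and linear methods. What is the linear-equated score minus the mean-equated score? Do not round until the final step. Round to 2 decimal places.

Mean-equated: 52 + (49.0 − 49.2) = 51.80
Linear-equated: (5.6/7.6)(52 − 49.2) + 49.0 = 51.063
Difference = 51.063 − 51.80 = -0.74

-0.74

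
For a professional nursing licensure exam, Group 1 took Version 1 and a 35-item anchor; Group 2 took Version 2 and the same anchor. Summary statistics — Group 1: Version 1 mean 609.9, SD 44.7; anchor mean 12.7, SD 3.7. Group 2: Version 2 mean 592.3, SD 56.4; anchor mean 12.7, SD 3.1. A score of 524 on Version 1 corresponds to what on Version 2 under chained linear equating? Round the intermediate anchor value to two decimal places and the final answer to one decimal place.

462.9

Version 1 → anchor (Group 1): v = (3.7/44.7)(524 − 609.9) + 12.7 = 5.59
anchor → Version 2 (Group 2): y = (56.4/3.1)(5.59 − 12.7) + 592.3 = 462.9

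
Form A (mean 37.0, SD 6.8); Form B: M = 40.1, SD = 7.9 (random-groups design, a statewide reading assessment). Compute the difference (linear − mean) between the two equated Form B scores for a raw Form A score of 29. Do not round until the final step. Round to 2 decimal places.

-1.29

Mean-equated: 29 + (40.1 − 37.0) = 32.10
Linear-equated: (7.9/6.8)(29 − 37.0) + 40.1 = 30.806
Difference = 30.806 − 32.10 = -1.29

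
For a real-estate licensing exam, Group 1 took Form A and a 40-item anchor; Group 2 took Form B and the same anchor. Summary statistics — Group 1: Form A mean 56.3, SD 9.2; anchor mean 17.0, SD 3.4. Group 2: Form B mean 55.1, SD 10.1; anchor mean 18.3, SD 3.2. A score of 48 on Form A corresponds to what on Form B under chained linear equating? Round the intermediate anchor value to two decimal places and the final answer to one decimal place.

41.3

Form A → anchor (Group 1): v = (3.4/9.2)(48 − 56.3) + 17.0 = 13.93
anchor → Form B (Group 2): y = (10.1/3.2)(13.93 − 18.3) + 55.1 = 41.3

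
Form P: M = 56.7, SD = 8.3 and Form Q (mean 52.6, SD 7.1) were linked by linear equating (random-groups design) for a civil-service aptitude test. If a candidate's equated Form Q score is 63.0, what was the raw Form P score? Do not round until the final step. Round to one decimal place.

68.9

Invert y = (SD_Y/SD_X)(x − M_X) + M_Y:
x = (SD_X/SD_Y)(y − M_Y) + M_X = (8.3/7.1)(63.0 − 52.6) + 56.7
x = 1.169014 × 10.400 + 56.7 = 68.9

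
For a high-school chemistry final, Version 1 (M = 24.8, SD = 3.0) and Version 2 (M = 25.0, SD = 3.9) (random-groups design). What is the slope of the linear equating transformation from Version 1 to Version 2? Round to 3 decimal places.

A = SD_Y / SD_X = 3.9 / 3.0 = 1.300

1.300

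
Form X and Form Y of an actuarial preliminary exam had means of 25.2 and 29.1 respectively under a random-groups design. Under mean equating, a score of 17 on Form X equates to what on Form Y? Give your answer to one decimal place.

20.9

Mean equating: y = x + (M_Y − M_X) = 17 + (29.1 − 25.2) = 20.9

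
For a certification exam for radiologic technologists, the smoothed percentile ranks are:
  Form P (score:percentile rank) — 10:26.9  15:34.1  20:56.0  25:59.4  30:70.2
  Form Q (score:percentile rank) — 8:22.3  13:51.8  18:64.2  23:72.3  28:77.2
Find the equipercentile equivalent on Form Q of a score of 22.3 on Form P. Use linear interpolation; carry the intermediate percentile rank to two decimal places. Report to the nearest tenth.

15.3

PR of 22.3 on Form P: 56.0 + (22.3 − 20)/(25 − 20) × (59.4 − 56.0) = 57.56
On Form Q, PR 57.56 falls between score 13 (PR 51.8) and 18 (PR 64.2).
Interpolate: 13 + (57.56 − 51.8)/(64.2 − 51.8) × (18 − 13) = 15.3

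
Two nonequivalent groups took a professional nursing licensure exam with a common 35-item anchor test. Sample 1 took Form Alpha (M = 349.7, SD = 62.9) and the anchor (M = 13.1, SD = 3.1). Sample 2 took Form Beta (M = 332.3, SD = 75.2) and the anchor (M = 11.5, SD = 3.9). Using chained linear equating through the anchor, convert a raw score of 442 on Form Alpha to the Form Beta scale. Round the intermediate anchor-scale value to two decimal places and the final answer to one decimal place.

450.9

Form Alpha → anchor (Sample 1): v = (3.1/62.9)(442 − 349.7) + 13.1 = 17.65
anchor → Form Beta (Sample 2): y = (75.2/3.9)(17.65 − 11.5) + 332.3 = 450.9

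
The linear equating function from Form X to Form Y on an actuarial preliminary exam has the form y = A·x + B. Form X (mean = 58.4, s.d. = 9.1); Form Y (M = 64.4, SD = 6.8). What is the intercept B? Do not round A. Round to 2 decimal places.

20.76

A = SD_Y / SD_X = 6.8 / 9.1 = 0.747253
B = M_Y − A·M_X = 64.4 − 0.747253 × 58.4 = 20.76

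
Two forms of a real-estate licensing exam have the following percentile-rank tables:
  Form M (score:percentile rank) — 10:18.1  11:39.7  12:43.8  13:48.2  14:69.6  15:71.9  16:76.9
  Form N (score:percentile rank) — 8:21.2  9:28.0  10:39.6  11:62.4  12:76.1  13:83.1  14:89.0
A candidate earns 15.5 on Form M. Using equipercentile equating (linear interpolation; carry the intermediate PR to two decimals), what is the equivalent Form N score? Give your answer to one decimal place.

11.9

PR of 15.5 on Form M: 71.9 + (15.5 − 15)/(16 − 15) × (76.9 − 71.9) = 74.40
On Form N, PR 74.40 falls between score 11 (PR 62.4) and 12 (PR 76.1).
Interpolate: 11 + (74.40 − 62.4)/(76.1 − 62.4) × (12 − 11) = 11.9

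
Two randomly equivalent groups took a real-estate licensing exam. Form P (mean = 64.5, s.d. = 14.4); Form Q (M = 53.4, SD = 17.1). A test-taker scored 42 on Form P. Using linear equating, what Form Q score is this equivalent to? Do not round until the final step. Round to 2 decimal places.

26.68

Linear equating: y = (SD_Y/SD_X)(x − M_X) + M_Y
y = (17.1/14.4)(42 − 64.5) + 53.4
y = 1.187500 × -22.5 + 53.4 = -26.7188 + 53.4 = 26.68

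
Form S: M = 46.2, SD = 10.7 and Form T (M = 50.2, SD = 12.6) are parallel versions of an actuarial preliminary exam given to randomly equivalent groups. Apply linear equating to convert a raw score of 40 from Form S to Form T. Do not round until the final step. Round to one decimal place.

42.9

Linear equating: y = (SD_Y/SD_X)(x − M_X) + M_Y
y = (12.6/10.7)(40 − 46.2) + 50.2
y = 1.177570 × -6.2 + 50.2 = -7.3009 + 50.2 = 42.9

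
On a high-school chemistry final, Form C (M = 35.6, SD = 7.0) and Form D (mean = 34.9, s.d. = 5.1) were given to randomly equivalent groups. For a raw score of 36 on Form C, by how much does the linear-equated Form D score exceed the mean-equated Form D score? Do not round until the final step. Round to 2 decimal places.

-0.11

Mean-equated: 36 + (34.9 − 35.6) = 35.30
Linear-equated: (5.1/7.0)(36 − 35.6) + 34.9 = 35.191
Difference = 35.191 − 35.30 = -0.11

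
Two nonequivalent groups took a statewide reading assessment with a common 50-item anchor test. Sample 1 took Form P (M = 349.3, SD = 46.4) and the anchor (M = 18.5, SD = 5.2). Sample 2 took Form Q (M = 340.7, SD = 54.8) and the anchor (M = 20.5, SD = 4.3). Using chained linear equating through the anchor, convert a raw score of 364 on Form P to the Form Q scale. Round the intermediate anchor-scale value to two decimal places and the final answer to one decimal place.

Form P → anchor (Sample 1): v = (5.2/46.4)(364 − 349.3) + 18.5 = 20.15
anchor → Form Q (Sample 2): y = (54.8/4.3)(20.15 − 20.5) + 340.7 = 336.2

336.2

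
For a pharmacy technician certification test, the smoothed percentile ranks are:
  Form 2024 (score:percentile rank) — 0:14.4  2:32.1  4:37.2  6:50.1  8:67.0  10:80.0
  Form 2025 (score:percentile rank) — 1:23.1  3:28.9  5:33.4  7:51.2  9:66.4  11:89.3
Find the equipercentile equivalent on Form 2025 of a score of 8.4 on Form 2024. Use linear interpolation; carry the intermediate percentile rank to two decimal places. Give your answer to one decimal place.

PR of 8.4 on Form 2024: 67.0 + (8.4 − 8)/(10 − 8) × (80.0 − 67.0) = 69.60
On Form 2025, PR 69.60 falls between score 9 (PR 66.4) and 11 (PR 89.3).
Interpolate: 9 + (69.60 − 66.4)/(89.3 − 66.4) × (11 − 9) = 9.3

9.3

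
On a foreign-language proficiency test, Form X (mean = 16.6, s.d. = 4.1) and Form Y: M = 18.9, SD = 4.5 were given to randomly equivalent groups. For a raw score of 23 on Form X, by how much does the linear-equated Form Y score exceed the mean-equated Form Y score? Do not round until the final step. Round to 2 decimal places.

0.62

Mean-equated: 23 + (18.9 − 16.6) = 25.30
Linear-equated: (4.5/4.1)(23 − 16.6) + 18.9 = 25.924
Difference = 25.924 − 25.30 = 0.62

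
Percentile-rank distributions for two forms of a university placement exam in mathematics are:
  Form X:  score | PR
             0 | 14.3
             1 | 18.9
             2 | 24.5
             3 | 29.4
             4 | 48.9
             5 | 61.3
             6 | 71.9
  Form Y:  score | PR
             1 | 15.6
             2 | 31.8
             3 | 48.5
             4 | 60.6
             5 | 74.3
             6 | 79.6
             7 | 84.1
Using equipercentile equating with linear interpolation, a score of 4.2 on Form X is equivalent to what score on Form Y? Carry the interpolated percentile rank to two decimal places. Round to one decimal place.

PR of 4.2 on Form X: 48.9 + (4.2 − 4)/(5 − 4) × (61.3 − 48.9) = 51.38
On Form Y, PR 51.38 falls between score 3 (PR 48.5) and 4 (PR 60.6).
Interpolate: 3 + (51.38 − 48.5)/(60.6 − 48.5) × (4 − 3) = 3.2

3.2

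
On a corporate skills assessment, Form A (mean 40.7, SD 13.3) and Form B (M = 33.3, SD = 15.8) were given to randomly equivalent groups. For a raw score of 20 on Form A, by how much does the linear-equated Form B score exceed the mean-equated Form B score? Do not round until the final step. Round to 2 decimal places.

-3.89

Mean-equated: 20 + (33.3 − 40.7) = 12.60
Linear-equated: (15.8/13.3)(20 − 40.7) + 33.3 = 8.709
Difference = 8.709 − 12.60 = -3.89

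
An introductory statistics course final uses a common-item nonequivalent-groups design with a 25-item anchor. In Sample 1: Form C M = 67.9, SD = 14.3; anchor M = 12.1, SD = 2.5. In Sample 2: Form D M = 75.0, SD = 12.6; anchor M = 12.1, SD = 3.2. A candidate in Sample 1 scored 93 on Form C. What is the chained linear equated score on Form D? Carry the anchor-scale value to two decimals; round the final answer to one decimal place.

92.3

Form C → anchor (Sample 1): v = (2.5/14.3)(93 − 67.9) + 12.1 = 16.49
anchor → Form D (Sample 2): y = (12.6/3.2)(16.49 − 12.1) + 75.0 = 92.3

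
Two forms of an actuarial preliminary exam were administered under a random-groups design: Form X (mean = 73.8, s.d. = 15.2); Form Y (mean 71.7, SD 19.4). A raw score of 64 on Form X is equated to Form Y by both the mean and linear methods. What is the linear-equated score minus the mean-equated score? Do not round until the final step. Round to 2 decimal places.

Mean-equated: 64 + (71.7 − 73.8) = 61.90
Linear-equated: (19.4/15.2)(64 − 73.8) + 71.7 = 59.192
Difference = 59.192 − 61.90 = -2.71

-2.71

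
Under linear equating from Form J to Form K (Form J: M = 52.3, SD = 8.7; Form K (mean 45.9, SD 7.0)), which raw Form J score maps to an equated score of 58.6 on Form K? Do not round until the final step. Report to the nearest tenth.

Invert y = (SD_Y/SD_X)(x − M_X) + M_Y:
x = (SD_X/SD_Y)(y − M_Y) + M_X = (8.7/7.0)(58.6 − 45.9) + 52.3
x = 1.242857 × 12.700 + 52.3 = 68.1

68.1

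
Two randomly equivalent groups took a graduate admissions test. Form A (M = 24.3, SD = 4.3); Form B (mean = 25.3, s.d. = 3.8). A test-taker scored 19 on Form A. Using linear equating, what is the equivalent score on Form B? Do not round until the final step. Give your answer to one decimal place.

Linear equating: y = (SD_Y/SD_X)(x − M_X) + M_Y
y = (3.8/4.3)(19 − 24.3) + 25.3
y = 0.883721 × -5.3 + 25.3 = -4.6837 + 25.3 = 20.6

20.6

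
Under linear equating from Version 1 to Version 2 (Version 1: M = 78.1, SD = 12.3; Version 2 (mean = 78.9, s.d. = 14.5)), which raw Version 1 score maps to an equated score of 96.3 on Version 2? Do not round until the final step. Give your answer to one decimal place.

Invert y = (SD_Y/SD_X)(x − M_X) + M_Y:
x = (SD_X/SD_Y)(y − M_Y) + M_X = (12.3/14.5)(96.3 − 78.9) + 78.1
x = 0.848276 × 17.400 + 78.1 = 92.9

92.9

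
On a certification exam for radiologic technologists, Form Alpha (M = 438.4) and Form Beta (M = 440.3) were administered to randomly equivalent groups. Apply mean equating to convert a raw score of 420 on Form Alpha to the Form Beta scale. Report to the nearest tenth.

421.9

Mean equating: y = x + (M_Y − M_X) = 420 + (440.3 − 438.4) = 421.9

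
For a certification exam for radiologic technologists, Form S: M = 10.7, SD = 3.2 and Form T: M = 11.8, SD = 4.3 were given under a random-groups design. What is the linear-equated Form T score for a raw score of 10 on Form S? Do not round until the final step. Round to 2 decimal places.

Linear equating: y = (SD_Y/SD_X)(x − M_X) + M_Y
y = (4.3/3.2)(10 − 10.7) + 11.8
y = 1.343750 × -0.7 + 11.8 = -0.9406 + 11.8 = 10.86

10.86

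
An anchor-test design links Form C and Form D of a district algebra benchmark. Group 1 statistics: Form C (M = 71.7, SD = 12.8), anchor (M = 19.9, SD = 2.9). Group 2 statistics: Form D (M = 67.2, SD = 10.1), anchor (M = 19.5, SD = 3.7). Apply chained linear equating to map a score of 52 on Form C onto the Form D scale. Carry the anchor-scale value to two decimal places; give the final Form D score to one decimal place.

56.1

Form C → anchor (Group 1): v = (2.9/12.8)(52 − 71.7) + 19.9 = 15.44
anchor → Form D (Group 2): y = (10.1/3.7)(15.44 − 19.5) + 67.2 = 56.1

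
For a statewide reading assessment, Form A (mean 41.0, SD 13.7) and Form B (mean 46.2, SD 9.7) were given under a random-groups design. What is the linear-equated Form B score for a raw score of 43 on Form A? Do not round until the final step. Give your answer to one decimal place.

Linear equating: y = (SD_Y/SD_X)(x − M_X) + M_Y
y = (9.7/13.7)(43 − 41.0) + 46.2
y = 0.708029 × 2.0 + 46.2 = 1.4161 + 46.2 = 47.6

47.6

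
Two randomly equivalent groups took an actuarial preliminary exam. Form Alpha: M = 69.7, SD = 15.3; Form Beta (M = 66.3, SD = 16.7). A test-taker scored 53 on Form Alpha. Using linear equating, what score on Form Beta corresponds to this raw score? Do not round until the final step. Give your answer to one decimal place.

Linear equating: y = (SD_Y/SD_X)(x − M_X) + M_Y
y = (16.7/15.3)(53 − 69.7) + 66.3
y = 1.091503 × -16.7 + 66.3 = -18.2281 + 66.3 = 48.1

48.1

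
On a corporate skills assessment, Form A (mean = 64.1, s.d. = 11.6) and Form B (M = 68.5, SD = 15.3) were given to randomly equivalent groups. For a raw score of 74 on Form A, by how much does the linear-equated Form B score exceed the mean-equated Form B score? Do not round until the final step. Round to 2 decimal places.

Mean-equated: 74 + (68.5 − 64.1) = 78.40
Linear-equated: (15.3/11.6)(74 − 64.1) + 68.5 = 81.558
Difference = 81.558 − 78.40 = 3.16

3.16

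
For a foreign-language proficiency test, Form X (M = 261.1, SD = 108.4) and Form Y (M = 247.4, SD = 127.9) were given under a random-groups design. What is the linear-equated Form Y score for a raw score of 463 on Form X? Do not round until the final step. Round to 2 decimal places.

485.62

Linear equating: y = (SD_Y/SD_X)(x − M_X) + M_Y
y = (127.9/108.4)(463 − 261.1) + 247.4
y = 1.179889 × 201.9 + 247.4 = 238.2196 + 247.4 = 485.62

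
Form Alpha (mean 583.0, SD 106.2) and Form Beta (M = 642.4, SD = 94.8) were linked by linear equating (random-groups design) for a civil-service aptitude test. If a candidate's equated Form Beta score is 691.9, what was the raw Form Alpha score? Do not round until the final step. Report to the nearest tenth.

638.5

Invert y = (SD_Y/SD_X)(x − M_X) + M_Y:
x = (SD_X/SD_Y)(y − M_Y) + M_X = (106.2/94.8)(691.9 − 642.4) + 583.0
x = 1.120253 × 49.500 + 583.0 = 638.5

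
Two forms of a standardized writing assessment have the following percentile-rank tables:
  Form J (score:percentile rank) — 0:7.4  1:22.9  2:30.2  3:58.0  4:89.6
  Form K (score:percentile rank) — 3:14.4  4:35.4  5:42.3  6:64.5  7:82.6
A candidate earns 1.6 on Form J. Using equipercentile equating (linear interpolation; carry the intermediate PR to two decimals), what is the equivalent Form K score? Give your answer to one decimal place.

3.6

PR of 1.6 on Form J: 22.9 + (1.6 − 1)/(2 − 1) × (30.2 − 22.9) = 27.28
On Form K, PR 27.28 falls between score 3 (PR 14.4) and 4 (PR 35.4).
Interpolate: 3 + (27.28 − 14.4)/(35.4 − 14.4) × (4 − 3) = 3.6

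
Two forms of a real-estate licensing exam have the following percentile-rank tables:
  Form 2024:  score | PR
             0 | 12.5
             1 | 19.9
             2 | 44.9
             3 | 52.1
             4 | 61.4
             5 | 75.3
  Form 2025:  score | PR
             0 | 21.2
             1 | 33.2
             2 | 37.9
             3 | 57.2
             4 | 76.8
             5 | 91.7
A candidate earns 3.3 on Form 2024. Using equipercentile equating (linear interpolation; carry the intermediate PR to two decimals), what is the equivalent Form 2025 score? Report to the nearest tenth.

2.9

PR of 3.3 on Form 2024: 52.1 + (3.3 − 3)/(4 − 3) × (61.4 − 52.1) = 54.89
On Form 2025, PR 54.89 falls between score 2 (PR 37.9) and 3 (PR 57.2).
Interpolate: 2 + (54.89 − 37.9)/(57.2 − 37.9) × (3 − 2) = 2.9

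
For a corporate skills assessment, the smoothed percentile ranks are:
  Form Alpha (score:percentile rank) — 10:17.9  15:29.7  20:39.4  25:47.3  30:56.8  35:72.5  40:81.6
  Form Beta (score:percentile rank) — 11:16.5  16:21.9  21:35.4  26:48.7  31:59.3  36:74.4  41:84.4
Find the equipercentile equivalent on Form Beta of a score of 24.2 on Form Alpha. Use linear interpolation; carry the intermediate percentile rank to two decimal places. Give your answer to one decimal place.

PR of 24.2 on Form Alpha: 39.4 + (24.2 − 20)/(25 − 20) × (47.3 − 39.4) = 46.04
On Form Beta, PR 46.04 falls between score 21 (PR 35.4) and 26 (PR 48.7).
Interpolate: 21 + (46.04 − 35.4)/(48.7 − 35.4) × (26 − 21) = 25.0

25.0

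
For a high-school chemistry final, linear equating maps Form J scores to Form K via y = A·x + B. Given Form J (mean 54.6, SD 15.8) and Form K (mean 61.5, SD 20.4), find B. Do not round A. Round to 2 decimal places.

A = SD_Y / SD_X = 20.4 / 15.8 = 1.291139
B = M_Y − A·M_X = 61.5 − 1.291139 × 54.6 = -9.00

-9.00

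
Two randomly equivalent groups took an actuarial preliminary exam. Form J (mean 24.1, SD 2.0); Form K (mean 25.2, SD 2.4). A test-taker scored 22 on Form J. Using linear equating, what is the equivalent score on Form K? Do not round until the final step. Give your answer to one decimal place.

22.7

Linear equating: y = (SD_Y/SD_X)(x − M_X) + M_Y
y = (2.4/2.0)(22 − 24.1) + 25.2
y = 1.200000 × -2.1 + 25.2 = -2.5200 + 25.2 = 22.7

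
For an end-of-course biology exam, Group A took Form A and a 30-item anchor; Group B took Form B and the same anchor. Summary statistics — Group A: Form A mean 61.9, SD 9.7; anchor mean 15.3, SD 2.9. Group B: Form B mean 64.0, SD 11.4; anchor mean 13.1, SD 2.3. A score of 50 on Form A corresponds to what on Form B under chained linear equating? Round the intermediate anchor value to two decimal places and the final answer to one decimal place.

Form A → anchor (Group A): v = (2.9/9.7)(50 − 61.9) + 15.3 = 11.74
anchor → Form B (Group B): y = (11.4/2.3)(11.74 − 13.1) + 64.0 = 57.3

57.3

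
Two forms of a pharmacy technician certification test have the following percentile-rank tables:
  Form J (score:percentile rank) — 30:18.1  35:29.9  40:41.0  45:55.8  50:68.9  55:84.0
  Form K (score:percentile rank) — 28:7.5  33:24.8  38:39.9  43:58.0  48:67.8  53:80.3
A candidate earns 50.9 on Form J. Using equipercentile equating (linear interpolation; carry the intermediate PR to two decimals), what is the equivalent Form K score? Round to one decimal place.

49.5

PR of 50.9 on Form J: 68.9 + (50.9 − 50)/(55 − 50) × (84.0 − 68.9) = 71.62
On Form K, PR 71.62 falls between score 48 (PR 67.8) and 53 (PR 80.3).
Interpolate: 48 + (71.62 − 67.8)/(80.3 − 67.8) × (53 − 48) = 49.5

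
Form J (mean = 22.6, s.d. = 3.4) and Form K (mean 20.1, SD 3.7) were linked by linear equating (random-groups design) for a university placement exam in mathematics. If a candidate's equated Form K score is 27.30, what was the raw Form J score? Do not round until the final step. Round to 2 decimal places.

Invert y = (SD_Y/SD_X)(x − M_X) + M_Y:
x = (SD_X/SD_Y)(y − M_Y) + M_X = (3.4/3.7)(27.30 − 20.1) + 22.6
x = 0.918919 × 7.200 + 22.6 = 29.22

29.22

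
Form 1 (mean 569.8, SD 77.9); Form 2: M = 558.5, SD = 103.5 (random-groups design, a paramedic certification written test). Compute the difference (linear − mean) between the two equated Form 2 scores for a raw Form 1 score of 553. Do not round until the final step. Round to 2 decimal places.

-5.52

Mean-equated: 553 + (558.5 − 569.8) = 541.70
Linear-equated: (103.5/77.9)(553 − 569.8) + 558.5 = 536.179
Difference = 536.179 − 541.70 = -5.52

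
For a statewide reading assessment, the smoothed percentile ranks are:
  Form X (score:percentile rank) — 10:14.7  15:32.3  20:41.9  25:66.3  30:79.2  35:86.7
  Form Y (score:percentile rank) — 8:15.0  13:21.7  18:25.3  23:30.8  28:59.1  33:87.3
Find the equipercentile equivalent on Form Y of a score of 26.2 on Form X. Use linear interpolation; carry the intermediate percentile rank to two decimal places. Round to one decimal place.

29.8

PR of 26.2 on Form X: 66.3 + (26.2 − 25)/(30 − 25) × (79.2 − 66.3) = 69.40
On Form Y, PR 69.40 falls between score 28 (PR 59.1) and 33 (PR 87.3).
Interpolate: 28 + (69.40 − 59.1)/(87.3 − 59.1) × (33 − 28) = 29.8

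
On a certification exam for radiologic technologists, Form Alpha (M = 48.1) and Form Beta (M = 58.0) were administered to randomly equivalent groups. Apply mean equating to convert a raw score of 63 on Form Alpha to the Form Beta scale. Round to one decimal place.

Mean equating: y = x + (M_Y − M_X) = 63 + (58.0 − 48.1) = 72.9

72.9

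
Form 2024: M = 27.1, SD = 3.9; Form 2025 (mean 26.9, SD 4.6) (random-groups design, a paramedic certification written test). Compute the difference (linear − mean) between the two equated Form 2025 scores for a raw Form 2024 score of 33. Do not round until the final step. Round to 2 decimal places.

1.06

Mean-equated: 33 + (26.9 − 27.1) = 32.80
Linear-equated: (4.6/3.9)(33 − 27.1) + 26.9 = 33.859
Difference = 33.859 − 32.80 = 1.06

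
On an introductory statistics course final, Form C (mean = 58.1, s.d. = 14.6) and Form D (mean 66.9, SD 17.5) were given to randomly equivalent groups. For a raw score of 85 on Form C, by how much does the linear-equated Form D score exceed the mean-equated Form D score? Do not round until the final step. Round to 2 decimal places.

5.34

Mean-equated: 85 + (66.9 − 58.1) = 93.80
Linear-equated: (17.5/14.6)(85 − 58.1) + 66.9 = 99.143
Difference = 99.143 − 93.80 = 5.34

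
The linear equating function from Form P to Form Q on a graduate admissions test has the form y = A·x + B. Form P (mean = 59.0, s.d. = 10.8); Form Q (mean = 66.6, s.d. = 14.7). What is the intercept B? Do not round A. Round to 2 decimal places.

-13.71

A = SD_Y / SD_X = 14.7 / 10.8 = 1.361111
B = M_Y − A·M_X = 66.6 − 1.361111 × 59.0 = -13.71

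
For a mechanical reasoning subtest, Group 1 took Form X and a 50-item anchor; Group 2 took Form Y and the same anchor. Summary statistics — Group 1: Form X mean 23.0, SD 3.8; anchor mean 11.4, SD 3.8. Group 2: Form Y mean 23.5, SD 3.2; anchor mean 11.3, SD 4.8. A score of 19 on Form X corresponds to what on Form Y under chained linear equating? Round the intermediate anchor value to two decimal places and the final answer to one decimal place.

20.9

Form X → anchor (Group 1): v = (3.8/3.8)(19 − 23.0) + 11.4 = 7.40
anchor → Form Y (Group 2): y = (3.2/4.8)(7.40 − 11.3) + 23.5 = 20.9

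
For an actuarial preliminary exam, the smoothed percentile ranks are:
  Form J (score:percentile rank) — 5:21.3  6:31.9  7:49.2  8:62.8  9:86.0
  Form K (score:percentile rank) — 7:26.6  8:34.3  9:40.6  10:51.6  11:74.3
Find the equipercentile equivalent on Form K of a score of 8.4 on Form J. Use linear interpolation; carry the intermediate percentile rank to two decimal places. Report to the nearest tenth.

PR of 8.4 on Form J: 62.8 + (8.4 − 8)/(9 − 8) × (86.0 − 62.8) = 72.08
On Form K, PR 72.08 falls between score 10 (PR 51.6) and 11 (PR 74.3).
Interpolate: 10 + (72.08 − 51.6)/(74.3 − 51.6) × (11 − 10) = 10.9

10.9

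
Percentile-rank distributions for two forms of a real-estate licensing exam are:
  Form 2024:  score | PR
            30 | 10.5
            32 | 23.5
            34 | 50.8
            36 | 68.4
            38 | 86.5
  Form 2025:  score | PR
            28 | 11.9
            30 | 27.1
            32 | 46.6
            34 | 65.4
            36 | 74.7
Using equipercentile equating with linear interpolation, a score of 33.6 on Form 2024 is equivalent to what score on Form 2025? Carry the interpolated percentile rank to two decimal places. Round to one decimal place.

31.9

PR of 33.6 on Form 2024: 23.5 + (33.6 − 32)/(34 − 32) × (50.8 − 23.5) = 45.34
On Form 2025, PR 45.34 falls between score 30 (PR 27.1) and 32 (PR 46.6).
Interpolate: 30 + (45.34 − 27.1)/(46.6 − 27.1) × (32 − 30) = 31.9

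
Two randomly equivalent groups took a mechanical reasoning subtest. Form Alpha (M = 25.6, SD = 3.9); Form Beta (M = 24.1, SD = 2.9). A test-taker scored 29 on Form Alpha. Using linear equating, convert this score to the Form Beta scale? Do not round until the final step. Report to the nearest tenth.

26.6

Linear equating: y = (SD_Y/SD_X)(x − M_X) + M_Y
y = (2.9/3.9)(29 − 25.6) + 24.1
y = 0.743590 × 3.4 + 24.1 = 2.5282 + 24.1 = 26.6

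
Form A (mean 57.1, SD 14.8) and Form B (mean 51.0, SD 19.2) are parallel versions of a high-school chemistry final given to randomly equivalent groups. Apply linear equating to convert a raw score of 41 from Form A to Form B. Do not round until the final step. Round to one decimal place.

30.1

Linear equating: y = (SD_Y/SD_X)(x − M_X) + M_Y
y = (19.2/14.8)(41 − 57.1) + 51.0
y = 1.297297 × -16.1 + 51.0 = -20.8865 + 51.0 = 30.1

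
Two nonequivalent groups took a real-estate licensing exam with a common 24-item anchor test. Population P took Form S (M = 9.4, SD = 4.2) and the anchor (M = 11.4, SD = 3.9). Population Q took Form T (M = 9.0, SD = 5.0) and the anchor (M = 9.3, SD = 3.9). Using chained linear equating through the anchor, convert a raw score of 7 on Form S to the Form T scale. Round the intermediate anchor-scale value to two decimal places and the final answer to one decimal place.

Form S → anchor (Population P): v = (3.9/4.2)(7 − 9.4) + 11.4 = 9.17
anchor → Form T (Population Q): y = (5.0/3.9)(9.17 − 9.3) + 9.0 = 8.8

8.8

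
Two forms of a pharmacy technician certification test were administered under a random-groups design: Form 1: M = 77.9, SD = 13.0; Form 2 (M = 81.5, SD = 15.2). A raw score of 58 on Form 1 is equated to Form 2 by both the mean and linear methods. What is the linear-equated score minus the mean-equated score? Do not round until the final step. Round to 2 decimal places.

-3.37

Mean-equated: 58 + (81.5 − 77.9) = 61.60
Linear-equated: (15.2/13.0)(58 − 77.9) + 81.5 = 58.232
Difference = 58.232 − 61.60 = -3.37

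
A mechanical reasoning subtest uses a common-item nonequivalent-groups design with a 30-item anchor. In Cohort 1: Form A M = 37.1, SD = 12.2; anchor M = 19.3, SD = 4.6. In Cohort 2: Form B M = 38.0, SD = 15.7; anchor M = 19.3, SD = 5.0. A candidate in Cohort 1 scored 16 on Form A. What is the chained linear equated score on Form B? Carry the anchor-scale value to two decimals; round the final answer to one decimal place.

13.0

Form A → anchor (Cohort 1): v = (4.6/12.2)(16 − 37.1) + 19.3 = 11.34
anchor → Form B (Cohort 2): y = (15.7/5.0)(11.34 − 19.3) + 38.0 = 13.0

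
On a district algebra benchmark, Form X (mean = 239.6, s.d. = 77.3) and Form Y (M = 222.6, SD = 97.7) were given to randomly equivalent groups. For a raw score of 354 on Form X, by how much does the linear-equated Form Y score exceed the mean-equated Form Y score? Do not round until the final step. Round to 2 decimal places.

30.19

Mean-equated: 354 + (222.6 − 239.6) = 337.00
Linear-equated: (97.7/77.3)(354 − 239.6) + 222.6 = 367.191
Difference = 367.191 − 337.00 = 30.19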